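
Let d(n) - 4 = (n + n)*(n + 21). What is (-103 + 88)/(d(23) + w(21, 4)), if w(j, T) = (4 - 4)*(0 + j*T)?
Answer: -5/676 ≈ -0.0073965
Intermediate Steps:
w(j, T) = 0 (w(j, T) = 0*(0 + T*j) = 0*(T*j) = 0)
d(n) = 4 + 2*n*(21 + n) (d(n) = 4 + (n + n)*(n + 21) = 4 + (2*n)*(21 + n) = 4 + 2*n*(21 + n))
(-103 + 88)/(d(23) + w(21, 4)) = (-103 + 88)/((4 + 2*23**2 + 42*23) + 0) = -15/((4 + 2*529 + 966) + 0) = -15/((4 + 1058 + 966) + 0) = -15/(2028 + 0) = -15/2028 = -15*1/2028 = -5/676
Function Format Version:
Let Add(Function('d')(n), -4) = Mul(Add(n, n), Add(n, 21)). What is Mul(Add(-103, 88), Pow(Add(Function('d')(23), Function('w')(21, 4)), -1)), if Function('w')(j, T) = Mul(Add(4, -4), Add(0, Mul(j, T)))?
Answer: Rational(-5, 676) ≈ -0.0073965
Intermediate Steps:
Function('w')(j, T) = 0 (Function('w')(j, T) = Mul(0, Add(0, Mul(T, j))) = Mul(0, Mul(T, j)) = 0)
Function('d')(n) = Add(4, Mul(2, n, Add(21, n))) (Function('d')(n) = Add(4, Mul(Add(n, n), Add(n, 21))) = Add(4, Mul(Mul(2, n), Add(21, n))) = Add(4, Mul(2, n, Add(21, n))))
Mul(Add(-103, 88), Pow(Add(Function('d')(23), Function('w')(21, 4)), -1)) = Mul(Add(-103, 88), Pow(Add(Add(4, Mul(2, Pow(23, 2)), Mul(42, 23)), 0), -1)) = Mul(-15, Pow(Add(Add(4, Mul(2, 529), 966), 0), -1)) = Mul(-15, Pow(Add(Add(4, 1058, 966), 0), -1)) = Mul(-15, Pow(Add(2028, 0), -1)) = Mul(-15, Pow(2028, -1)) = Mul(-15, Rational(1, 2028)) = Rational(-5, 676)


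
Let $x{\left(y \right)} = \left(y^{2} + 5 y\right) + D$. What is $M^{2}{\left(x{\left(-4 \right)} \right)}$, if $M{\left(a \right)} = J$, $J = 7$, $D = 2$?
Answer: $49$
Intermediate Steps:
$x{\left(y \right)} = 2 + y^{2} + 5 y$ ($x{\left(y \right)} = \left(y^{2} + 5 y\right) + 2 = 2 + y^{2} + 5 y$)
$M{\left(a \right)} = 7$
$M^{2}{\left(x{\left(-4 \right)} \right)} = 7^{2} = 49$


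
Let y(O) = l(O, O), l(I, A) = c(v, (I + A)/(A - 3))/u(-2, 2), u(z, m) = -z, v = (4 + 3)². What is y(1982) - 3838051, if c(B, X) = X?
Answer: -7595500947/1979 ≈ -3.8380e+6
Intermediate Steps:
v = 49 (v = 7² = 49)
l(I, A) = (A + I)/(2*(-3 + A)) (l(I, A) = ((I + A)/(A - 3))/((-1*(-2))) = ((A + I)/(-3 + A))/2 = ((A + I)/(-3 + A))*(½) = (A + I)/(2*(-3 + A)))
y(O) = O/(-3 + O) (y(O) = (O + O)/(2*(-3 + O)) = (2*O)/(2*(-3 + O)) = O/(-3 + O))
y(1982) - 3838051 = 1982/(-3 + 1982) - 3838051 = 1982/1979 - 3838051 = -7595500947/1979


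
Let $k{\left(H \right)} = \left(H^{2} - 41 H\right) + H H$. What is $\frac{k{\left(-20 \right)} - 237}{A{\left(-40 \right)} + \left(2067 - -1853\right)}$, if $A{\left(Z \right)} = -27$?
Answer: $\frac{1383}{3893} \approx 0.35525$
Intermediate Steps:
$k{\left(H \right)} = - 41 H + 2 H^{2}$ ($k{\left(H \right)} = \left(H^{2} - 41 H\right) + H^{2} = - 41 H + 2 H^{2}$)
$\frac{k{\left(-20 \right)} - 237}{A{\left(-40 \right)} + \left(2067 - -1853\right)} = \frac{- 20 \left(-41 + 2 \left(-20\right)\right) - 237}{-27 + \left(2067 - -1853\right)} = \frac{- 20 \left(-41 - 40\right) - 237}{-27 + \left(2067 + 1853\right)} = \frac{\left(-20\right) \left(-81\right) - 237}{-27 + 3920} = \frac{1620 - 237}{3893} = 1383 \cdot \frac{1}{3893} = \frac{1383}{3893}$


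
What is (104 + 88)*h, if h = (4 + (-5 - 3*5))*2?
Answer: -6144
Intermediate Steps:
h = -32 (h = (4 + (-5 - 15))*2 = (4 - 20)*2 = -16*2 = -32)
(104 + 88)*h = (104 + 88)*(-32) = 192*(-32) = -6144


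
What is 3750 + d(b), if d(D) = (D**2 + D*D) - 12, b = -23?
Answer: 4796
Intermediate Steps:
d(D) = -12 + 2*D**2 (d(D) = (D**2 + D**2) - 12 = 2*D**2 - 12 = -12 + 2*D**2)
3750 + d(b) = 3750 + (-12 + 2*(-23)**2) = 3750 + (-12 + 2*529) = 3750 + (-12 + 1058) = 3750 + 1046 = 4796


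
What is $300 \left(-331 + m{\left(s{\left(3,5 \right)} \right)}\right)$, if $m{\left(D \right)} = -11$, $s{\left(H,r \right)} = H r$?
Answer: $-102600$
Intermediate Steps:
$300 \left(-331 + m{\left(s{\left(3,5 \right)} \right)}\right) = 300 \left(-331 - 11\right) = 300 \left(-342\right) = -102600$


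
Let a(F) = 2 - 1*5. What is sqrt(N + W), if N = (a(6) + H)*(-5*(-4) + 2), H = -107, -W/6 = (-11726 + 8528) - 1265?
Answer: sqrt(24358) ≈ 156.07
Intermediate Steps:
W = 26778 (W = -6*((-11726 + 8528) - 1265) = -6*(-3198 - 1265) = -6*(-4463) = 26778)
a(F) = -3 (a(F) = 2 - 5 = -3)
N = -2420 (N = (-3 - 107)*(-5*(-4) + 2) = -110*(20 + 2) = -110*22 = -2420)
sqrt(N + W) = sqrt(-2420 + 26778) = sqrt(24358)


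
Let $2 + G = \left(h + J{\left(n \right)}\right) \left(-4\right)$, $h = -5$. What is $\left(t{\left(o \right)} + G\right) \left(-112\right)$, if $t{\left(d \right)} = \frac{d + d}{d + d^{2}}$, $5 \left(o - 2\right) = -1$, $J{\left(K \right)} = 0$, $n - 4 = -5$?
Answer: $-2096$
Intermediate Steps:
$n = -1$ ($n = 4 - 5 = -1$)
$o = \frac{9}{5}$ ($o = 2 + \frac{1}{5} \left(-1\right) = 2 - \frac{1}{5} = \frac{9}{5} \approx 1.8$)
$G = 18$ ($G = -2 + \left(-5 + 0\right) \left(-4\right) = -2 - -20 = -2 + 20 = 18$)
$t{\left(d \right)} = \frac{2 d}{d + d^{2}}$
$\left(t{\left(o \right)} + G\right) \left(-112\right) = \left(\frac{2}{1 + \frac{9}{5}} + 18\right) \left(-112\right) = \left(\frac{2}{\frac{14}{5}} + 18\right) \left(-112\right) = \left(2 \cdot \frac{5}{14} + 18\right) \left(-112\right) = \left(\frac{5}{7} + 18\right) \left(-112\right) = \frac{131}{7} \left(-112\right) = -2096$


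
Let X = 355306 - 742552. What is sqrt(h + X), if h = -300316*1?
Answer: I*sqrt(687562) ≈ 829.19*I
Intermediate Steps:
h = -300316
X = -387246
sqrt(h + X) = sqrt(-300316 - 387246) = sqrt(-687562) = I*sqrt(687562)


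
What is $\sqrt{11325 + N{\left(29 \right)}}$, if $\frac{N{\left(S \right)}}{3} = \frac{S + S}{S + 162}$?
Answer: $\frac{3 \sqrt{45908951}}{191} \approx 106.42$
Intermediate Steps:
$N{\left(S \right)} = \frac{6 S}{162 + S}$ ($N{\left(S \right)} = 3 \frac{S + S}{S + 162} = 3 \frac{2 S}{162 + S} = \frac{6 S}{162 + S}$)
$\sqrt{11325 + N{\left(29 \right)}} = \sqrt{11325 + 6 \cdot 29 \frac{1}{162 + 29}} = \sqrt{11325 + 6 \cdot 29 \cdot \frac{1}{191}} = \sqrt{11325 + \frac{174}{191}} = \sqrt{\frac{2163249}{191}} = \frac{3 \sqrt{45908951}}{191}$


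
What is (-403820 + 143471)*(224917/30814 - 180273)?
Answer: 206594641735635/4402 ≈ 4.6932e+10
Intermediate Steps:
(-403820 + 143471)*(224917/30814 - 180273) = -260349*(224917*(1/30814) - 180273) = -260349*(32131/4402 - 180273) = -260349*(-793529615/4402) = 206594641735635/4402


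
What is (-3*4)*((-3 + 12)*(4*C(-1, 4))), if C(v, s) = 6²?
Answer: -15552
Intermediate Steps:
C(v, s) = 36
(-3*4)*((-3 + 12)*(4*C(-1, 4))) = (-3*4)*((-3 + 12)*(4*36)) = -108*144 = -12*1296 = -15552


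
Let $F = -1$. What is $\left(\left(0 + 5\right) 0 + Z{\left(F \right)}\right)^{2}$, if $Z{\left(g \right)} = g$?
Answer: $1$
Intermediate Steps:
$\left(\left(0 + 5\right) 0 + Z{\left(F \right)}\right)^{2} = \left(\left(0 + 5\right) 0 - 1\right)^{2} = \left(5 \cdot 0 - 1\right)^{2} = \left(0 - 1\right)^{2} = \left(-1\right)^{2} = 1$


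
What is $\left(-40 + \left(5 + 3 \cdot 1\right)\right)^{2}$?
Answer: $1024$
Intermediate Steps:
$\left(-40 + \left(5 + 3 \cdot 1\right)\right)^{2} = \left(-40 + \left(5 + 3\right)\right)^{2} = \left(-40 + 8\right)^{2} = \left(-32\right)^{2} = 1024$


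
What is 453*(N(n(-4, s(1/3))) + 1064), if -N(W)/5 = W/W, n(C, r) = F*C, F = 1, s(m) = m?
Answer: 479727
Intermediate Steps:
n(C, r) = C (n(C, r) = 1*C = C)
N(W) = -5 (N(W) = -5*W/W = -5*1 = -5)
453*(N(n(-4, s(1/3))) + 1064) = 453*(-5 + 1064) = 453*1059 = 479727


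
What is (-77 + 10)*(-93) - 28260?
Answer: -22029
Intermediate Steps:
(-77 + 10)*(-93) - 28260 = -67*(-93) - 28260 = 6231 - 28260 = -22029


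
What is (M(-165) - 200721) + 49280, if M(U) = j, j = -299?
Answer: -151740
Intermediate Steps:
M(U) = -299
(M(-165) - 200721) + 49280 = (-299 - 200721) + 49280 = -201020 + 49280 = -151740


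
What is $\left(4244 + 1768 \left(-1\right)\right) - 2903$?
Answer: $-427$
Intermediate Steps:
$\left(4244 + 1768 \left(-1\right)\right) - 2903 = \left(4244 - 1768\right) - 2903 = 2476 - 2903 = -427$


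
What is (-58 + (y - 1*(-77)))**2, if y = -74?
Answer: 3025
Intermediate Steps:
(-58 + (y - 1*(-77)))**2 = (-58 + (-74 - 1*(-77)))**2 = (-58 + (-74 + 77))**2 = (-58 + 3)**2 = (-55)**2 = 3025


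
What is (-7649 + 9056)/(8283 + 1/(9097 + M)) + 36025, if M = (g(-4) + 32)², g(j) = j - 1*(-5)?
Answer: 3039466601677/84370639 ≈ 36025.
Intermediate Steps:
g(j) = 5 + j (g(j) = j + 5 = 5 + j)
M = 1089 (M = ((5 - 4) + 32)² = (1 + 32)² = 33² = 1089)
(-7649 + 9056)/(8283 + 1/(9097 + M)) + 36025 = (-7649 + 9056)/(8283 + 1/(9097 + 1089)) + 36025 = 1407/(8283 + 1/10186) + 36025 = 1407/(84370639/10186) + 36025 = 1407*(10186/84370639) + 36025 = 14331702/84370639 + 36025 = 3039466601677/84370639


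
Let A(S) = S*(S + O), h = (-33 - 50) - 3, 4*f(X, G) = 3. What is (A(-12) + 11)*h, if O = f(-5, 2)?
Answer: -12556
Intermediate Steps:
f(X, G) = ¾ (f(X, G) = (¼)*3 = ¾)
O = ¾ ≈ 0.75000
h = -86 (h = -83 - 3 = -86)
A(S) = S*(¾ + S) (A(S) = S*(S + ¾) = S*(¾ + S))
(A(-12) + 11)*h = ((¼)*(-12)*(3 + 4*(-12)) + 11)*(-86) = ((¼)*(-12)*(3 - 48) + 11)*(-86) = ((¼)*(-12)*(-45) + 11)*(-86) = (135 + 11)*(-86) = 146*(-86) = -12556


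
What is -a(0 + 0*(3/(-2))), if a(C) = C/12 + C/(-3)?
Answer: 0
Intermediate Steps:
a(C) = -C/4 (a(C) = C*(1/12) + C*(-1/3) = C/12 - C/3 = -C/4)
-a(0 + 0*(3/(-2))) = -(-1)*(0 + 0*(3/(-2)))/4 = -(-1)*(0 + 0*(3*(-1/2)))/4 = -(-1)*(0 + 0*(-3/2))/4 = -(-1)*(0 + 0)/4 = -(-1)*0/4 = -1*0 = 0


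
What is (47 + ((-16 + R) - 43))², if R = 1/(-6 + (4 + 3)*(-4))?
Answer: 167281/1156 ≈ 144.71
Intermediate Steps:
R = -1/34 (R = 1/(-6 + 7*(-4)) = 1/(-6 - 28) = 1/(-34) = -1/34 ≈ -0.029412)
(47 + ((-16 + R) - 43))² = (47 + ((-16 - 1/34) - 43))² = (47 + (-545/34 - 43))² = (47 - 2007/34)² = (-409/34)² = 167281/1156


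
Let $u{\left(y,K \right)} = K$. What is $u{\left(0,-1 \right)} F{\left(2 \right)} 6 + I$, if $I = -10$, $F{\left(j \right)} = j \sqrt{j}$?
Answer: $-10 - 12 \sqrt{2} \approx -26.971$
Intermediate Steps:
$F{\left(j \right)} = j^{\frac{3}{2}}$
$u{\left(0,-1 \right)} F{\left(2 \right)} 6 + I = - 2^{\frac{3}{2}} \cdot 6 - 10 = - 2 \sqrt{2} \cdot 6 - 10 = - 12 \sqrt{2} - 10 = -10 - 12 \sqrt{2}$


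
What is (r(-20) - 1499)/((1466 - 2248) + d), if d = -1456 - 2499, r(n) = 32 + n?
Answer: 1487/4737 ≈ 0.31391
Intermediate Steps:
d = -3955
(r(-20) - 1499)/((1466 - 2248) + d) = ((32 - 20) - 1499)/((1466 - 2248) - 3955) = (12 - 1499)/(-782 - 3955) = -1487/(-4737) = -1487*(-1/4737) = 1487/4737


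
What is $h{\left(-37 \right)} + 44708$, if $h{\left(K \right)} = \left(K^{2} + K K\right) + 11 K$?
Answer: $47039$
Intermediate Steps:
$h{\left(K \right)} = 2 K^{2} + 11 K$ ($h{\left(K \right)} = \left(K^{2} + K^{2}\right) + 11 K = 2 K^{2} + 11 K$)
$h{\left(-37 \right)} + 44708 = - 37 \left(11 + 2 \left(-37\right)\right) + 44708 = - 37 \left(11 - 74\right) + 44708 = \left(-37\right) \left(-63\right) + 44708 = 2331 + 44708 = 47039$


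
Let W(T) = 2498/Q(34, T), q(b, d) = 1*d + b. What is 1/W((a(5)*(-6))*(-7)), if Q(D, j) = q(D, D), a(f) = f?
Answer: 34/1249 ≈ 0.027222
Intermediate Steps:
q(b, d) = b + d (q(b, d) = d + b = b + d)
Q(D, j) = 2*D (Q(D, j) = D + D = 2*D)
W(T) = 1249/34 (W(T) = 2498/((2*34)) = 2498/68 = 2498*(1/68) = 1249/34)
1/W((a(5)*(-6))*(-7)) = 1/(1249/34) = 34/1249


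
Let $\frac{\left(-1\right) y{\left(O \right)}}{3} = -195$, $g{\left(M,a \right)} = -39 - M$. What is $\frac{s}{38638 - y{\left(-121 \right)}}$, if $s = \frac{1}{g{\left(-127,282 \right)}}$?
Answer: $\frac{1}{3348664} \approx 2.9863 \cdot 10^{-7}$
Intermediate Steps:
$y{\left(O \right)} = 585$ ($y{\left(O \right)} = \left(-3\right) \left(-195\right) = 585$)
$s = \frac{1}{88}$ ($s = \frac{1}{-39 - -127} = \frac{1}{-39 + 127} = \frac{1}{88} \approx 0.011364$)
$\frac{s}{38638 - y{\left(-121 \right)}} = \frac{1}{88 \left(38638 - 585\right)} = \frac{1}{88 \cdot 38053} = \frac{1}{88} \cdot \frac{1}{38053} = \frac{1}{3348664}$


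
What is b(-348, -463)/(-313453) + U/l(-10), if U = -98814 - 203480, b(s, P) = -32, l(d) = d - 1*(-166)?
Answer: -47377478095/24449334 ≈ -1937.8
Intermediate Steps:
l(d) = 166 + d (l(d) = d + 166 = 166 + d)
U = -302294
b(-348, -463)/(-313453) + U/l(-10) = -32/(-313453) - 302294/(166 - 10) = -32*(-1/313453) - 302294/156 = 32/313453 - 302294*1/156 = 32/313453 - 151147/78 = -47377478095/24449334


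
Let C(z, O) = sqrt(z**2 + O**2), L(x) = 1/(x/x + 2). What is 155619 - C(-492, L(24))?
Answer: 155619 - sqrt(2178577)/3 ≈ 1.5513e+5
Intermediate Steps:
L(x) = 1/3 (L(x) = 1/(1 + 2) = 1/3)
C(z, O) = sqrt(O**2 + z**2)
155619 - C(-492, L(24)) = 155619 - sqrt((1/3)**2 + (-492)**2) = 155619 - sqrt(1/9 + 242064) = 155619 - sqrt(2178577/9) = 155619 - sqrt(2178577)/3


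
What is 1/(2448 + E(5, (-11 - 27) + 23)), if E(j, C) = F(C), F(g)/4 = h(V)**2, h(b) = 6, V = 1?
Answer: 1/2592 ≈ 0.00038580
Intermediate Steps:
F(g) = 144 (F(g) = 4*6**2 = 4*36 = 144)
E(j, C) = 144
1/(2448 + E(5, (-11 - 27) + 23)) = 1/(2448 + 144) = 1/2592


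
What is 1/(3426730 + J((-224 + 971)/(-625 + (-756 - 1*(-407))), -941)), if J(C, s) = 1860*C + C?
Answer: 974/3336244853 ≈ 2.9195e-7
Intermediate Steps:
J(C, s) = 1861*C
1/(3426730 + J((-224 + 971)/(-625 + (-756 - 1*(-407))), -941)) = 1/(3426730 + 1861*((-224 + 971)/(-625 + (-756 - 1*(-407))))) = 1/(3426730 + 1861*(747/(-625 + (-756 + 407)))) = 1/(3426730 + 1861*(747/(-625 - 349))) = 1/(3426730 + 1861*(747/(-974))) = 1/(3426730 + 1861*(747*(-1/974))) = 1/(3426730 + 1861*(-747/974)) = 1/(3426730 - 1390167/974) = 1/(3336244853/974) = 974/3336244853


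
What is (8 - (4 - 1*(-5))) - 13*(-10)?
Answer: 129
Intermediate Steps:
(8 - (4 - 1*(-5))) - 13*(-10) = (8 - (4 + 5)) + 130 = (8 - 1*9) + 130 = (8 - 9) + 130 = -1 + 130 = 129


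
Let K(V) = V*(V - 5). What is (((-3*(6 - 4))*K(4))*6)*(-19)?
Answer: -2736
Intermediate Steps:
K(V) = V*(-5 + V)
(((-3*(6 - 4))*K(4))*6)*(-19) = (((-3*(6 - 4))*(4*(-5 + 4)))*6)*(-19) = (((-3*2)*(4*(-1)))*6)*(-19) = (-6*(-4)*6)*(-19) = (24*6)*(-19) = 144*(-19) = -2736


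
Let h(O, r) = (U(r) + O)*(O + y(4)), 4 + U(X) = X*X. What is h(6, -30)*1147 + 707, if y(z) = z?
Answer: 10346647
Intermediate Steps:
U(X) = -4 + X**2 (U(X) = -4 + X*X = -4 + X**2)
h(O, r) = (4 + O)*(-4 + O + r**2) (h(O, r) = ((-4 + r**2) + O)*(O + 4) = (-4 + O + r**2)*(4 + O) = (4 + O)*(-4 + O + r**2))
h(6, -30)*1147 + 707 = (-16 + 6**2 + 4*(-30)**2 + 6*(-30)**2)*1147 + 707 = (-16 + 36 + 4*900 + 6*900)*1147 + 707 = (-16 + 36 + 3600 + 5400)*1147 + 707 = 9020*1147 + 707 = 10345940 + 707 = 10346647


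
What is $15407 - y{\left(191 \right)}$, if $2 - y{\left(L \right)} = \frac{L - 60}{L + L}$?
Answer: $\frac{5884841}{382} \approx 15405.0$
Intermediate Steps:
$y{\left(L \right)} = 2 - \frac{-60 + L}{2 L}$ ($y{\left(L \right)} = 2 - \frac{L - 60}{L + L} = 2 - \frac{-60 + L}{2 L}$)
$15407 - y{\left(191 \right)} = 15407 - \left(\frac{3}{2} + \frac{30}{191}\right) = 15407 - \frac{633}{382} = \frac{5884841}{382}$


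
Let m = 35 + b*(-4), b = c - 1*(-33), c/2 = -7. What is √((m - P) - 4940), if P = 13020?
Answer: I*√18001 ≈ 134.17*I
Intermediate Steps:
c = -14 (c = 2*(-7) = -14)
b = 19 (b = -14 - 1*(-33) = -14 + 33 = 19)
m = -41 (m = 35 + 19*(-4) = 35 - 76 = -41)
√((m - P) - 4940) = √((-41 - 1*13020) - 4940) = √((-41 - 13020) - 4940) = √(-13061 - 4940) = √(-18001) = I*√18001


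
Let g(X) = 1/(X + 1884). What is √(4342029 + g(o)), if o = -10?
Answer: √15248667438278/1874 ≈ 2083.8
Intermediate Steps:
g(X) = 1/(1884 + X)
√(4342029 + g(o)) = √(4342029 + 1/(1884 - 10)) = √(4342029 + 1/1874) = √(8136962347/1874) = √15248667438278/1874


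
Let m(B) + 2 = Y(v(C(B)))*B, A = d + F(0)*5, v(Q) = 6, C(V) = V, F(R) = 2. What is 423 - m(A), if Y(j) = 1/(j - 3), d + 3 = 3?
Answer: 1265/3 ≈ 421.67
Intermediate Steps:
d = 0 (d = -3 + 3 = 0)
A = 10 (A = 0 + 2*5 = 0 + 10 = 10)
Y(j) = 1/(-3 + j)
m(B) = -2 + B/3 (m(B) = -2 + B/(-3 + 6) = -2 + B/3)
423 - m(A) = 423 - (-2 + (⅓)*10) = 423 - (-2 + 10/3) = 423 - 1*4/3 = 423 - 4/3 = 1265/3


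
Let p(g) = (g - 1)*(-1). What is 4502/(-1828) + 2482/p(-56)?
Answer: 2140241/52098 ≈ 41.081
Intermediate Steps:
p(g) = 1 - g (p(g) = (-1 + g)*(-1) = 1 - g)
4502/(-1828) + 2482/p(-56) = 4502/(-1828) + 2482/(1 - 1*(-56)) = 4502*(-1/1828) + 2482/(1 + 56) = -2251/914 + 2482/57 = 2140241/52098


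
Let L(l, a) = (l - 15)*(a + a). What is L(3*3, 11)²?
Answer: 17424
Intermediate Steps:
L(l, a) = 2*a*(-15 + l) (L(l, a) = (-15 + l)*(2*a) = 2*a*(-15 + l))
L(3*3, 11)² = (2*11*(-15 + 3*3))² = (2*11*(-15 + 9))² = (2*11*(-6))² = (-132)² = 17424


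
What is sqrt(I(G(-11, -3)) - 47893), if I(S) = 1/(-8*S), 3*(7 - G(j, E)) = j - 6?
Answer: 5*I*sqrt(11065201)/76 ≈ 218.84*I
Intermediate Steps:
G(j, E) = 9 - j/3 (G(j, E) = 7 - (j - 6)/3 = 7 - (-6 + j)/3 = 7 + (2 - j/3) = 9 - j/3)
I(S) = -1/(8*S)
sqrt(I(G(-11, -3)) - 47893) = sqrt(-1/(8*(9 - 1/3*(-11))) - 47893) = sqrt(-1/(8*(9 + 11/3)) - 47893) = sqrt(-1/(8*38/3) - 47893) = sqrt(-1/8*3/38 - 47893) = sqrt(-3/304 - 47893) = sqrt(-14559475/304) = 5*I*sqrt(11065201)/76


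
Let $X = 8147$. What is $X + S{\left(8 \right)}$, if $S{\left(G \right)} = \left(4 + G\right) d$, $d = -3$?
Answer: $8111$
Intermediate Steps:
$S{\left(G \right)} = -12 - 3 G$ ($S{\left(G \right)} = \left(4 + G\right) \left(-3\right) = -12 - 3 G$)
$X + S{\left(8 \right)} = 8147 - 36 = 8111$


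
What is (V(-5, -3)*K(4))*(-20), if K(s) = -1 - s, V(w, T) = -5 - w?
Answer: 0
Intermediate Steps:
(V(-5, -3)*K(4))*(-20) = ((-5 - 1*(-5))*(-1 - 1*4))*(-20) = ((-5 + 5)*(-1 - 4))*(-20) = (0*(-5))*(-20) = 0*(-20) = 0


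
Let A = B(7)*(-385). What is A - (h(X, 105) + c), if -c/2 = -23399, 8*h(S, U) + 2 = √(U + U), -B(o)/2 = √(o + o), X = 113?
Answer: -187191/4 + 770*√14 - √210/8 ≈ -43919.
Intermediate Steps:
B(o) = -2*√2*√o (B(o) = -2*√(o + o) = -2*√2*√o)
h(S, U) = -¼ + √2*√U/8 (h(S, U) = -¼ + √(U + U)/8 = -¼ + √(2*U)/8 = -¼ + (√2*√U)/8 = -¼ + √2*√U/8)
c = 46798 (c = -2*(-23399) = 46798)
A = 770*√14 (A = -2*√2*√7*(-385) = -2*√14*(-385) = 770*√14 ≈ 2881.1)
A - (h(X, 105) + c) = 770*√14 - ((-¼ + √2*√105/8) + 46798) = 770*√14 - ((-¼ + √210/8) + 46798) = 770*√14 - (187191/4 + √210/8) = 770*√14 + (-187191/4 - √210/8) = -187191/4 + 770*√14 - √210/8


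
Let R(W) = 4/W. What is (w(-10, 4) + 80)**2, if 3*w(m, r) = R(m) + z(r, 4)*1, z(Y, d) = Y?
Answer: 164836/25 ≈ 6593.4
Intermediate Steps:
w(m, r) = r/3 + 4/(3*m) (w(m, r) = (4/m + r*1)/3 = (4/m + r)/3 = (r + 4/m)/3 = r/3 + 4/(3*m))
(w(-10, 4) + 80)**2 = ((1/3)*(4 - 10*4)/(-10) + 80)**2 = ((1/3)*(-1/10)*(4 - 40) + 80)**2 = ((1/3)*(-1/10)*(-36) + 80)**2 = (6/5 + 80)**2 = (406/5)**2 = 164836/25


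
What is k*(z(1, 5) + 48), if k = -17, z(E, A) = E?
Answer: -833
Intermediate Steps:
k*(z(1, 5) + 48) = -17*(1 + 48) = -17*49 = -833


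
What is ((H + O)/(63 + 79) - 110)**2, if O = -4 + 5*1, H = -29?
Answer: 61214976/5041 ≈ 12143.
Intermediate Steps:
O = 1 (O = -4 + 5 = 1)
((H + O)/(63 + 79) - 110)**2 = ((-29 + 1)/(63 + 79) - 110)**2 = (-28/142 - 110)**2 = (-28*1/142 - 110)**2 = (-14/71 - 110)**2 = (-7824/71)**2 = 61214976/5041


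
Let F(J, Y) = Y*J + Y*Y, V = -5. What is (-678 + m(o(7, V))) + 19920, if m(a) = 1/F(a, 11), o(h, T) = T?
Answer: 1269973/66 ≈ 19242.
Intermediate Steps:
F(J, Y) = Y² + J*Y (F(J, Y) = J*Y + Y² = Y² + J*Y)
m(a) = 1/(121 + 11*a) (m(a) = 1/(11*(a + 11)) = 1/(11*(11 + a)) = 1/(121 + 11*a))
(-678 + m(o(7, V))) + 19920 = (-678 + 1/(11*(11 - 5))) + 19920 = (-678 + (1/11)/6) + 19920 = (-678 + (1/11)*(⅙)) + 19920 = (-678 + 1/66) + 19920 = -44747/66 + 19920 = 1269973/66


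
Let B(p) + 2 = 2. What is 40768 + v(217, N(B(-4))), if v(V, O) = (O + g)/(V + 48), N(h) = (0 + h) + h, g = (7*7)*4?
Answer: 10803716/265 ≈ 40769.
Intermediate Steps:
g = 196 (g = 49*4 = 196)
B(p) = 0 (B(p) = -2 + 2 = 0)
N(h) = 2*h (N(h) = h + h = 2*h)
v(V, O) = (196 + O)/(48 + V) (v(V, O) = (O + 196)/(V + 48) = (196 + O)/(48 + V))
40768 + v(217, N(B(-4))) = 40768 + (196 + 2*0)/(48 + 217) = 40768 + (196 + 0)/265 = 40768 + (1/265)*196 = 40768 + 196/265 = 10803716/265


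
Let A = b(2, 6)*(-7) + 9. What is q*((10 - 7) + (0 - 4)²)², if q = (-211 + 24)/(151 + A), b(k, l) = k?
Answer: -67507/146 ≈ -462.38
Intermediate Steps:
A = -5 (A = 2*(-7) + 9 = -14 + 9 = -5)
q = -187/146 (q = (-211 + 24)/(151 - 5) = -187/146 ≈ -1.2808)
q*((10 - 7) + (0 - 4)²)² = -187*((10 - 7) + (0 - 4)²)²/146 = -187*(3 + (-4)²)²/146 = -187*(3 + 16)²/146 = -187/146*19² = -187/146*361 = -67507/146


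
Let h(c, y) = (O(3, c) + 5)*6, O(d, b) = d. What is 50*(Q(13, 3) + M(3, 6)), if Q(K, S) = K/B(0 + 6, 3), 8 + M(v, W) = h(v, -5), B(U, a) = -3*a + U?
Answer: 5350/3 ≈ 1783.3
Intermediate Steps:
B(U, a) = U - 3*a
h(c, y) = 48 (h(c, y) = (3 + 5)*6 = 8*6 = 48)
M(v, W) = 40 (M(v, W) = -8 + 48 = 40)
Q(K, S) = -K/3 (Q(K, S) = K/((0 + 6) - 3*3) = K/(6 - 9) = K/(-3) = K*(-⅓) = -K/3)
50*(Q(13, 3) + M(3, 6)) = 50*(-⅓*13 + 40) = 50*(-13/3 + 40) = 50*(107/3) = 5350/3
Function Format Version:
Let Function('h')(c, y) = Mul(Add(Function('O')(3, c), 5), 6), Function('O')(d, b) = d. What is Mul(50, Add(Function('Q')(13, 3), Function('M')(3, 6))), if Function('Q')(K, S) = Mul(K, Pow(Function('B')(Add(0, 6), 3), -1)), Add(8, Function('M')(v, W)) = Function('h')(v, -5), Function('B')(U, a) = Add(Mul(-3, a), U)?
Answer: Rational(5350, 3) ≈ 1783.3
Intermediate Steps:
Function('B')(U, a) = Add(U, Mul(-3, a))
Function('h')(c, y) = 48 (Function('h')(c, y) = Mul(Add(3, 5), 6) = Mul(8, 6) = 48)
Function('M')(v, W) = 40 (Function('M')(v, W) = Add(-8, 48) = 40)
Function('Q')(K, S) = Mul(Rational(-1, 3), K) (Function('Q')(K, S) = Mul(K, Pow(Add(Add(0, 6), Mul(-3, 3)), -1)) = Mul(K, Pow(Add(6, -9), -1)) = Mul(K, Pow(-3, -1)) = Mul(K, Rational(-1, 3)) = Mul(Rational(-1, 3), K))
Mul(50, Add(Function('Q')(13, 3), Function('M')(3, 6))) = Mul(50, Add(Mul(Rational(-1, 3), 13), 40)) = Mul(50, Add(Rational(-13, 3), 40)) = Mul(50, Rational(107, 3)) = Rational(5350, 3)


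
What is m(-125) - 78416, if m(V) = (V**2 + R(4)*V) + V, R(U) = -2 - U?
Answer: -62166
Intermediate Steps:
m(V) = V**2 - 5*V (m(V) = (V**2 + (-2 - 1*4)*V) + V = (V**2 + (-2 - 4)*V) + V = (V**2 - 6*V) + V = V**2 - 5*V)
m(-125) - 78416 = -125*(-5 - 125) - 78416 = -125*(-130) - 78416 = 16250 - 78416 = -62166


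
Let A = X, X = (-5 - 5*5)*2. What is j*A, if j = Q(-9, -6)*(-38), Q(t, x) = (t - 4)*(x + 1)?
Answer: 148200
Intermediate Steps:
Q(t, x) = (1 + x)*(-4 + t) (Q(t, x) = (-4 + t)*(1 + x) = (1 + x)*(-4 + t))
X = -60 (X = (-5 - 25)*2 = -30*2 = -60)
A = -60
j = -2470 (j = (-4 - 9 - 4*(-6) - 9*(-6))*(-38) = (-4 - 9 + 24 + 54)*(-38) = 65*(-38) = -2470)
j*A = -2470*(-60) = 148200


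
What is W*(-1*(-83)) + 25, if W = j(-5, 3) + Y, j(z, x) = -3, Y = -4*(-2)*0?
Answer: -224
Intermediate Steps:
Y = 0 (Y = 8*0 = 0)
W = -3 (W = -3 + 0 = -3)
W*(-1*(-83)) + 25 = -(-3)*(-83) + 25 = -3*83 + 25 = -249 + 25 = -224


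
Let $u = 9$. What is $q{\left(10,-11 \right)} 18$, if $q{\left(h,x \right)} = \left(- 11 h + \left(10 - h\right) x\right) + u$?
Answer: $-1818$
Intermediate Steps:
$q{\left(h,x \right)} = 9 - 11 h + x \left(10 - h\right)$ ($q{\left(h,x \right)} = \left(- 11 h + \left(10 - h\right) x\right) + 9 = \left(- 11 h + x \left(10 - h\right)\right) + 9 = 9 - 11 h + x \left(10 - h\right)$)
$q{\left(10,-11 \right)} 18 = \left(9 - 110 + 10 \left(-11\right) - 10 \left(-11\right)\right) 18 = \left(9 - 110 - 110 + 110\right) 18 = \left(-101\right) 18 = -1818$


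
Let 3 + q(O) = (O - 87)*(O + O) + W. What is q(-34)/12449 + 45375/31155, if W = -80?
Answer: 54575390/25856573 ≈ 2.1107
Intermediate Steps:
q(O) = -83 + 2*O*(-87 + O) (q(O) = -3 + ((O - 87)*(O + O) - 80) = -3 + ((-87 + O)*(2*O) - 80) = -3 + (2*O*(-87 + O) - 80) = -3 + (-80 + 2*O*(-87 + O)) = -83 + 2*O*(-87 + O))
q(-34)/12449 + 45375/31155 = (-83 - 174*(-34) + 2*(-34)²)/12449 + 45375/31155 = (-83 + 5916 + 2*1156)*(1/12449) + 45375*(1/31155) = (-83 + 5916 + 2312)*(1/12449) + 3025/2077 = 8145*(1/12449) + 3025/2077 = 8145/12449 + 3025/2077 = 54575390/25856573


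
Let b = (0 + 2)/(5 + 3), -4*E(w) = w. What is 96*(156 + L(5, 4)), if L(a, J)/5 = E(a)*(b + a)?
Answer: 11826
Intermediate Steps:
E(w) = -w/4
b = 1/4 (b = 2/8 = 2*(1/8) = 1/4 ≈ 0.25000)
L(a, J) = -5*a*(1/4 + a)/4 (L(a, J) = 5*((-a/4)*(1/4 + a)) = 5*(-a*(1/4 + a)/4) = -5*a*(1/4 + a)/4)
96*(156 + L(5, 4)) = 96*(156 - 5/16*5*(1 + 4*5)) = 96*(156 - 5/16*5*(1 + 20)) = 96*(156 - 5/16*5*21) = 96*(156 - 525/16) = 96*(1971/16) = 11826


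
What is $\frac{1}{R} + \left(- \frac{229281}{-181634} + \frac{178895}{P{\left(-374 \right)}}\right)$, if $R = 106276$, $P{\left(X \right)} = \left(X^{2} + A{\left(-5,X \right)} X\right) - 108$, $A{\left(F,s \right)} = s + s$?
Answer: $\frac{341895462303787}{202453377312192} \approx 1.6888$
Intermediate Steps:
$A{\left(F,s \right)} = 2 s$
$P{\left(X \right)} = -108 + 3 X^{2}$ ($P{\left(X \right)} = \left(X^{2} + 2 X X\right) - 108 = \left(X^{2} + 2 X^{2}\right) - 108 = 3 X^{2} - 108 = -108 + 3 X^{2}$)
$\frac{1}{R} + \left(- \frac{229281}{-181634} + \frac{178895}{P{\left(-374 \right)}}\right) = \frac{1}{106276} + \left(- \frac{229281}{-181634} + \frac{178895}{-108 + 3 \left(-374\right)^{2}}\right) = \frac{1}{106276} + \left(\left(-229281\right) \left(- \frac{1}{181634}\right) + \frac{178895}{-108 + 3 \cdot 139876}\right) = \frac{1}{106276} + \left(\frac{229281}{181634} + \frac{178895}{-108 + 419628}\right) = \frac{1}{106276} + \left(\frac{229281}{181634} + \frac{178895}{419520}\right) = \frac{1}{106276} + \left(\frac{229281}{181634} + 178895 \cdot \frac{1}{419520}\right) = \frac{1}{106276} + \left(\frac{229281}{181634} + \frac{35779}{83904}\right) = \frac{1}{106276} + \frac{12868137955}{7619909568} = \frac{341895462303787}{202453377312192}$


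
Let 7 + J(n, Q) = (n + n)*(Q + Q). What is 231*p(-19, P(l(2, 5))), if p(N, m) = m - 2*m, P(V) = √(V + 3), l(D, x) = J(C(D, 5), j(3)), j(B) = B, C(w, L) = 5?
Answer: -462*√14 ≈ -1728.6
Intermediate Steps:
J(n, Q) = -7 + 4*Q*n (J(n, Q) = -7 + (n + n)*(Q + Q) = -7 + (2*n)*(2*Q) = -7 + 4*Q*n)
l(D, x) = 53 (l(D, x) = -7 + 4*3*5 = -7 + 60 = 53)
P(V) = √(3 + V)
p(N, m) = -m (p(N, m) = m - 2*m = -m)
231*p(-19, P(l(2, 5))) = 231*(-√(3 + 53)) = 231*(-√56) = 231*(-2*√14) = -462*√14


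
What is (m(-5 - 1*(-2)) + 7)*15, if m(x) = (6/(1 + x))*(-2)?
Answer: 195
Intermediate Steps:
m(x) = -12/(1 + x) (m(x) = (6/(1 + x))*(-2) = -12/(1 + x))
(m(-5 - 1*(-2)) + 7)*15 = (-12/(1 + (-5 - 1*(-2))) + 7)*15 = (-12/(1 + (-5 + 2)) + 7)*15 = (-12/(1 - 3) + 7)*15 = (-12/(-2) + 7)*15 = (-12*(-½) + 7)*15 = (6 + 7)*15 = 13*15 = 195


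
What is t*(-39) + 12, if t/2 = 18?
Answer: -1392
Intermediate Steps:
t = 36 (t = 2*18 = 36)
t*(-39) + 12 = 36*(-39) + 12 = -1404 + 12 = -1392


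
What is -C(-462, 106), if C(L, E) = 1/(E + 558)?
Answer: -1/664 ≈ -0.0015060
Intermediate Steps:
C(L, E) = 1/(558 + E)
-C(-462, 106) = -1/(558 + 106) = -1/664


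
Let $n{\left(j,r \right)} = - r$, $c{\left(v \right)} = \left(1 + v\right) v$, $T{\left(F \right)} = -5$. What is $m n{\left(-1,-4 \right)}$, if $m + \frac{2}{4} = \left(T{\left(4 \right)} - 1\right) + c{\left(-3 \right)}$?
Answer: $-2$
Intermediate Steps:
$c{\left(v \right)} = v \left(1 + v\right)$
$m = - \frac{1}{2}$ ($m = - \frac{1}{2} - \left(6 + 3 \left(1 - 3\right)\right) = - \frac{1}{2} - 0 = - \frac{1}{2} + \left(-6 + 6\right) = - \frac{1}{2} + 0 = - \frac{1}{2} \approx -0.5$)
$m n{\left(-1,-4 \right)} = - \frac{\left(-1\right) \left(-4\right)}{2} = \left(- \frac{1}{2}\right) 4 = -2$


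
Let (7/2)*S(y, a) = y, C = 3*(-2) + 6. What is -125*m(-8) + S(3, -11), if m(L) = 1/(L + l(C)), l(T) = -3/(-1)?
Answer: 181/7 ≈ 25.857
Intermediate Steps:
C = 0 (C = -6 + 6 = 0)
S(y, a) = 2*y/7
l(T) = 3 (l(T) = -3*(-1) = 3)
m(L) = 1/(3 + L) (m(L) = 1/(L + 3) = 1/(3 + L))
-125*m(-8) + S(3, -11) = -125/(3 - 8) + (2/7)*3 = -125/(-5) + 6/7 = -125*(-⅕) + 6/7 = 25 + 6/7 = 181/7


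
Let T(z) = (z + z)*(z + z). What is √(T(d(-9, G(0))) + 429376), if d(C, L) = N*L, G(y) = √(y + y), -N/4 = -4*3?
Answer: 8*√6709 ≈ 655.27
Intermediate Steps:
N = 48 (N = -(-16)*3 = -4*(-12) = 48)
G(y) = √2*√y (G(y) = √(2*y) = √2*√y)
d(C, L) = 48*L
T(z) = 4*z² (T(z) = (2*z)*(2*z) = 4*z²)
√(T(d(-9, G(0))) + 429376) = √(4*(48*(√2*√0))² + 429376) = √(4*(48*(√2*0))² + 429376) = √(4*(48*0)² + 429376) = √(4*0² + 429376) = √(4*0 + 429376) = √(0 + 429376) = √429376 = 8*√6709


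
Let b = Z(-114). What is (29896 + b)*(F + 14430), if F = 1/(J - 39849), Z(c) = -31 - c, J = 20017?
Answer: 8579263079061/19832 ≈ 4.3260e+8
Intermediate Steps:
F = -1/19832 (F = 1/(20017 - 39849) = 1/(-19832) = -1/19832 ≈ -5.0424e-5)
b = 83 (b = -31 - 1*(-114) = -31 + 114 = 83)
(29896 + b)*(F + 14430) = (29896 + 83)*(-1/19832 + 14430) = 29979*(286175759/19832) = 8579263079061/19832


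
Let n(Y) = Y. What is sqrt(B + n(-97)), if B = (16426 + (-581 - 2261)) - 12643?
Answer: 2*sqrt(211) ≈ 29.052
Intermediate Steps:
B = 941 (B = (16426 - 2842) - 12643 = 13584 - 12643 = 941)
sqrt(B + n(-97)) = sqrt(941 - 97) = sqrt(844) = 2*sqrt(211)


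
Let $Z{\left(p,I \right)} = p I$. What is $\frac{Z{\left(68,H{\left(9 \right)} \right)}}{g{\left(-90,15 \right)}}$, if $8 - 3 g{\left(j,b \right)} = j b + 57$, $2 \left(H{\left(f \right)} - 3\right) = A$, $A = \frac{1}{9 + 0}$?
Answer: $\frac{1870}{3903} \approx 0.47912$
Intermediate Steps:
$A = \frac{1}{9} \approx 0.11111$
$H{\left(f \right)} = \frac{55}{18}$ ($H{\left(f \right)} = 3 + \frac{1}{2} \cdot \frac{1}{9} = 3 + \frac{1}{18} = \frac{55}{18}$)
$g{\left(j,b \right)} = - \frac{49}{3} - \frac{b j}{3}$ ($g{\left(j,b \right)} = \frac{8}{3} - \frac{j b + 57}{3} = \frac{8}{3} - \frac{b j + 57}{3} = \frac{8}{3} - \frac{57 + b j}{3} = \frac{8}{3} - \left(19 + \frac{b j}{3}\right) = - \frac{49}{3} - \frac{b j}{3}$)
$Z{\left(p,I \right)} = I p$
$\frac{Z{\left(68,H{\left(9 \right)} \right)}}{g{\left(-90,15 \right)}} = \frac{\frac{55}{18} \cdot 68}{- \frac{49}{3} - 5 \left(-90\right)} = \frac{1870}{9 \left(- \frac{49}{3} + 450\right)} = \frac{1870}{9 \cdot \frac{1301}{3}} = \frac{1870}{9} \cdot \frac{3}{1301} = \frac{1870}{3903}$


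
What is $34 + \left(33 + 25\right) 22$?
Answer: $1310$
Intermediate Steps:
$34 + \left(33 + 25\right) 22 = 34 + 58 \cdot 22 = 34 + 1276 = 1310$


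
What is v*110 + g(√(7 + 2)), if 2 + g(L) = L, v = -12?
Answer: -1319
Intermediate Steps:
g(L) = -2 + L
v*110 + g(√(7 + 2)) = -12*110 + (-2 + √(7 + 2)) = -1320 + (-2 + √9) = -1320 + (-2 + 3) = -1320 + 1 = -1319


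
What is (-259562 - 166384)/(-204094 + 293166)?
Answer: -212973/44536 ≈ -4.7820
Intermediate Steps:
(-259562 - 166384)/(-204094 + 293166) = -425946/89072 = -425946*1/89072 = -212973/44536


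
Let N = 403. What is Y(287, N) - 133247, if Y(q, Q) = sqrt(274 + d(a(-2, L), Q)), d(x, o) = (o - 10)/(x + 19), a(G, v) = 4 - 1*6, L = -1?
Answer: -133247 + sqrt(85867)/17 ≈ -1.3323e+5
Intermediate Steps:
a(G, v) = -2 (a(G, v) = 4 - 6 = -2)
d(x, o) = (-10 + o)/(19 + x)
Y(q, Q) = sqrt(4648/17 + Q/17) (Y(q, Q) = sqrt(274 + (-10 + Q)/(19 - 2)) = sqrt(274 + (-10 + Q)/17) = sqrt(274 + (-10/17 + Q/17)) = sqrt(4648/17 + Q/17))
Y(287, N) - 133247 = sqrt(79016 + 17*403)/17 - 133247 = sqrt(79016 + 6851)/17 - 133247 = sqrt(85867)/17 - 133247 = -133247 + sqrt(85867)/17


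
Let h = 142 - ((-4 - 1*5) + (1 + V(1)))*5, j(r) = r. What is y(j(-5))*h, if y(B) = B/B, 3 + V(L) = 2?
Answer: 187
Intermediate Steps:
V(L) = -1 (V(L) = -3 + 2 = -1)
y(B) = 1
h = 187 (h = 142 - ((-4 - 1*5) + (1 - 1))*5 = 142 - ((-4 - 5) + 0)*5 = 142 - (-9 + 0)*5 = 142 - (-9)*5 = 142 - 1*(-45) = 142 + 45 = 187)
y(j(-5))*h = 1*187 = 187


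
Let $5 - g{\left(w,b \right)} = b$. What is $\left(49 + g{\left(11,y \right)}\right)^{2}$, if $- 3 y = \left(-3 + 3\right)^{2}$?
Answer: $2916$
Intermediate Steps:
$y = 0$ ($y = - \frac{\left(-3 + 3\right)^{2}}{3} = - \frac{0^{2}}{3} = \left(- \frac{1}{3}\right) 0 = 0$)
$g{\left(w,b \right)} = 5 - b$
$\left(49 + g{\left(11,y \right)}\right)^{2} = \left(49 + \left(5 - 0\right)\right)^{2} = \left(49 + \left(5 + 0\right)\right)^{2} = \left(49 + 5\right)^{2} = 54^{2} = 2916$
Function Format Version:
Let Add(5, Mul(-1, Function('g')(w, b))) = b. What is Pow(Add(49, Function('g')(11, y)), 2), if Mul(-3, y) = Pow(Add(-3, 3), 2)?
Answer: 2916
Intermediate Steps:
y = 0 (y = Mul(Rational(-1, 3), Pow(Add(-3, 3), 2)) = Mul(Rational(-1, 3), Pow(0, 2)) = Mul(Rational(-1, 3), 0) = 0)
Function('g')(w, b) = Add(5, Mul(-1, b))
Pow(Add(49, Function('g')(11, y)), 2) = Pow(Add(49, Add(5, Mul(-1, 0))), 2) = Pow(Add(49, Add(5, 0)), 2) = Pow(Add(49, 5), 2) = Pow(54, 2) = 2916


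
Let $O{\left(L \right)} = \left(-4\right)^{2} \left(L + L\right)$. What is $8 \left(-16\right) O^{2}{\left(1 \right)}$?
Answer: $-131072$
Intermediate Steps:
$O{\left(L \right)} = 32 L$ ($O{\left(L \right)} = 16 \cdot 2 L = 32 L$)
$8 \left(-16\right) O^{2}{\left(1 \right)} = 8 \left(-16\right) \left(32 \cdot 1\right)^{2} = - 128 \cdot 32^{2} = \left(-128\right) 1024 = -131072$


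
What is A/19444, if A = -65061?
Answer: -65061/19444 ≈ -3.3461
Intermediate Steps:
A/19444 = -65061/19444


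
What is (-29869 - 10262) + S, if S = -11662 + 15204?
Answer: -36589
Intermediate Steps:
S = 3542
(-29869 - 10262) + S = (-29869 - 10262) + 3542 = -40131 + 3542 = -36589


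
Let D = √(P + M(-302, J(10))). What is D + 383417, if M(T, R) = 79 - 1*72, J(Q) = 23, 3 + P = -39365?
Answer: 383417 + I*√39361 ≈ 3.8342e+5 + 198.4*I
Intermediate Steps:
P = -39368 (P = -3 - 39365 = -39368)
M(T, R) = 7 (M(T, R) = 79 - 72 = 7)
D = I*√39361 (D = √(-39368 + 7) = √(-39361) = I*√39361 ≈ 198.4*I)
D + 383417 = I*√39361 + 383417 = 383417 + I*√39361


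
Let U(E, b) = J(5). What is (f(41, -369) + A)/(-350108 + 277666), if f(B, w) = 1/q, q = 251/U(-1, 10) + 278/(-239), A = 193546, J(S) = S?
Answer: -11341603249/4245028758 ≈ -2.6717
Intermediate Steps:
U(E, b) = 5
q = 58599/1195 (q = 251/5 + 278/(-239) = 251*(⅕) + 278*(-1/239) = 251/5 - 278/239 = 58599/1195 ≈ 49.037)
f(B, w) = 1195/58599 (f(B, w) = 1/(58599/1195) = 1195/58599)
(f(41, -369) + A)/(-350108 + 277666) = (1195/58599 + 193546)/(-350108 + 277666) = (11341603249/58599)/(-72442) = (11341603249/58599)*(-1/72442) = -11341603249/4245028758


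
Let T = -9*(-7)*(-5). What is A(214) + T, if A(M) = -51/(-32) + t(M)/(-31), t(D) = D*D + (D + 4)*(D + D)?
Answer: -4762099/992 ≈ -4800.5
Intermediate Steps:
T = -315 (T = 63*(-5) = -315)
t(D) = D² + 2*D*(4 + D) (t(D) = D² + (4 + D)*(2*D) = D² + 2*D*(4 + D))
A(M) = 51/32 - M*(8 + 3*M)/31 (A(M) = -51/(-32) + (M*(8 + 3*M))/(-31) = -51*(-1/32) + (M*(8 + 3*M))*(-1/31) = 51/32 - M*(8 + 3*M)/31)
A(214) + T = (51/32 - 1/31*214*(8 + 3*214)) - 315 = (51/32 - 1/31*214*(8 + 642)) - 315 = (51/32 - 1/31*214*650) - 315 = (51/32 - 139100/31) - 315 = -4449619/992 - 315 = -4762099/992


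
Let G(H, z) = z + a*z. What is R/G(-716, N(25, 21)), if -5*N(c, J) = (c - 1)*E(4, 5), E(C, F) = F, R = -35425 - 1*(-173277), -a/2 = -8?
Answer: -34463/102 ≈ -337.87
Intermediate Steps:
a = 16 (a = -2*(-8) = 16)
R = 137852 (R = -35425 + 173277 = 137852)
N(c, J) = 1 - c (N(c, J) = -(c - 1)*5/5 = -(-1 + c)*5/5 = -(-5 + 5*c)/5 = 1 - c)
G(H, z) = 17*z (G(H, z) = z + 16*z = 17*z)
R/G(-716, N(25, 21)) = 137852/((17*(1 - 1*25))) = 137852/((17*(1 - 25))) = 137852/((17*(-24))) = 137852/(-408) = 137852*(-1/408) = -34463/102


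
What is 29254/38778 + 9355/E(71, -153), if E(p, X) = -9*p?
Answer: -57345814/4129857 ≈ -13.886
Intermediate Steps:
29254/38778 + 9355/E(71, -153) = 29254/38778 + 9355/((-9*71)) = 29254*(1/38778) + 9355/(-639) = 14627/19389 + 9355*(-1/639) = 14627/19389 - 9355/639 = -57345814/4129857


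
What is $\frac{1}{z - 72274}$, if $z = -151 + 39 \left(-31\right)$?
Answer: $- \frac{1}{73634} \approx -1.3581 \cdot 10^{-5}$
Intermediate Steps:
$z = -1360$ ($z = -151 - 1209 = -1360$)
$\frac{1}{z - 72274} = \frac{1}{-1360 - 72274} = \frac{1}{-73634} = - \frac{1}{73634}$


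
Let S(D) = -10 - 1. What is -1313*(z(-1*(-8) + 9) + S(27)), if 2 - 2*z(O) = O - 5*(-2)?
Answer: 61711/2 ≈ 30856.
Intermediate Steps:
S(D) = -11
z(O) = -4 - O/2 (z(O) = 1 - (O - 5*(-2))/2 = 1 - (O + 10)/2 = 1 - (10 + O)/2 = 1 + (-5 - O/2) = -4 - O/2)
-1313*(z(-1*(-8) + 9) + S(27)) = -1313*((-4 - (-1*(-8) + 9)/2) - 11) = -1313*((-4 - (8 + 9)/2) - 11) = -1313*((-4 - ½*17) - 11) = -1313*((-4 - 17/2) - 11) = -1313*(-25/2 - 11) = -1313*(-47/2) = 61711/2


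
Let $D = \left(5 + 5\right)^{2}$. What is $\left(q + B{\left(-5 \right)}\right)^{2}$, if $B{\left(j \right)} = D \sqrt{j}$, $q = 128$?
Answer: $-33616 + 25600 i \sqrt{5} \approx -33616.0 + 57243.0 i$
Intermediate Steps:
$D = 100$ ($D = 10^{2} = 100$)
$B{\left(j \right)} = 100 \sqrt{j}$
$\left(q + B{\left(-5 \right)}\right)^{2} = \left(128 + 100 \sqrt{-5}\right)^{2} = \left(128 + 100 i \sqrt{5}\right)^{2}$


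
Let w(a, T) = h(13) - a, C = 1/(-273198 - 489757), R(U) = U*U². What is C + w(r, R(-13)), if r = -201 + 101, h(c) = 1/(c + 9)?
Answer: 1679263933/16785010 ≈ 100.05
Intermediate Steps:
h(c) = 1/(9 + c)
R(U) = U³
r = -100
C = -1/762955 (C = 1/(-762955) = -1/762955 ≈ -1.3107e-6)
w(a, T) = 1/22 - a (w(a, T) = 1/(9 + 13) - a = 1/22 - a)
C + w(r, R(-13)) = -1/762955 + (1/22 - 1*(-100)) = -1/762955 + (1/22 + 100) = -1/762955 + 2201/22 = 1679263933/16785010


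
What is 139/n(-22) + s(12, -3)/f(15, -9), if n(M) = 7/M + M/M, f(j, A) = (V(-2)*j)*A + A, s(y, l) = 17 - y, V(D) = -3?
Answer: 403681/1980 ≈ 203.88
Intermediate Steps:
f(j, A) = A - 3*A*j (f(j, A) = (-3*j)*A + A = -3*A*j + A = A - 3*A*j)
n(M) = 1 + 7/M (n(M) = 7/M + 1 = 1 + 7/M)
139/n(-22) + s(12, -3)/f(15, -9) = 139/(((7 - 22)/(-22))) + (17 - 1*12)/((-9*(1 - 3*15))) = 139/((-1/22*(-15))) + (17 - 12)/((-9*(1 - 45))) = 139/(15/22) + 5/((-9*(-44))) = 139*(22/15) + 5/396 = 3058/15 + 5*(1/396) = 3058/15 + 5/396 = 403681/1980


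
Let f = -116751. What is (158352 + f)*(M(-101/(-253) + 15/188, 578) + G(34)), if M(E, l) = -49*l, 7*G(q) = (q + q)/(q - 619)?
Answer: -229753721498/195 ≈ -1.1782e+9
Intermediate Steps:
G(q) = 2*q/(7*(-619 + q)) (G(q) = ((q + q)/(q - 619))/7 = ((2*q)/(-619 + q))/7 = (2*q/(-619 + q))/7 = 2*q/(7*(-619 + q)))
(158352 + f)*(M(-101/(-253) + 15/188, 578) + G(34)) = (158352 - 116751)*(-49*578 + (2/7)*34/(-619 + 34)) = 41601*(-28322 + (2/7)*34/(-585)) = 41601*(-28322 + (2/7)*34*(-1/585)) = 41601*(-28322 - 68/4095) = 41601*(-115978658/4095) = -229753721498/195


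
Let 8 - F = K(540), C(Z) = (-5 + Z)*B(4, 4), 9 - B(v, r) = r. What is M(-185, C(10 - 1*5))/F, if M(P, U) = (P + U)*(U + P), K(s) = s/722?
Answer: 12355225/2618 ≈ 4719.3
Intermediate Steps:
B(v, r) = 9 - r
K(s) = s/722 (K(s) = s*(1/722) = s/722)
C(Z) = -25 + 5*Z (C(Z) = (-5 + Z)*(9 - 1*4) = (-5 + Z)*(9 - 4) = (-5 + Z)*5 = -25 + 5*Z)
M(P, U) = (P + U)² (M(P, U) = (P + U)*(P + U) = (P + U)²)
F = 2618/361 (F = 8 - 540/722 = 8 - 1*270/361 = 8 - 270/361 = 2618/361 ≈ 7.2521)
M(-185, C(10 - 1*5))/F = (-185 + (-25 + 5*(10 - 1*5)))²/(2618/361) = (-185 + (-25 + 5*(10 - 5)))²*(361/2618) = (-185 + (-25 + 5*5))²*(361/2618) = (-185 + (-25 + 25))²*(361/2618) = (-185 + 0)²*(361/2618) = (-185)²*(361/2618) = 34225*(361/2618) = 12355225/2618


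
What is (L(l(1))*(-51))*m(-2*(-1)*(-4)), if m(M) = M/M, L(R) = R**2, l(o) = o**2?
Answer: -51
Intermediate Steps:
m(M) = 1
(L(l(1))*(-51))*m(-2*(-1)*(-4)) = ((1**2)**2*(-51))*1 = (1**2*(-51))*1 = (1*(-51))*1 = -51*1 = -51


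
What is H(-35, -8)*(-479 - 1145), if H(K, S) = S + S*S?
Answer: -90944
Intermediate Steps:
H(K, S) = S + S²
H(-35, -8)*(-479 - 1145) = (-8*(1 - 8))*(-479 - 1145) = -8*(-7)*(-1624) = 56*(-1624) = -90944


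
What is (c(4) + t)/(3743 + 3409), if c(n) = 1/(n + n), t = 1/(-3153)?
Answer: 3145/180402048 ≈ 1.7433e-5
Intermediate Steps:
t = -1/3153 ≈ -0.00031716
c(n) = 1/(2*n)
(c(4) + t)/(3743 + 3409) = ((1/2)/4 - 1/3153)/(3743 + 3409) = ((1/2)*(1/4) - 1/3153)/7152 = (1/8 - 1/3153)*(1/7152) = (3145/25224)*(1/7152) = 3145/180402048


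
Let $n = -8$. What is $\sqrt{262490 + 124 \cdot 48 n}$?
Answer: $\sqrt{214874} \approx 463.54$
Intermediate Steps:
$\sqrt{262490 + 124 \cdot 48 n} = \sqrt{262490 + 124 \cdot 48 \left(-8\right)} = \sqrt{262490 + 5952 \left(-8\right)} = \sqrt{262490 - 47616} = \sqrt{214874}$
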